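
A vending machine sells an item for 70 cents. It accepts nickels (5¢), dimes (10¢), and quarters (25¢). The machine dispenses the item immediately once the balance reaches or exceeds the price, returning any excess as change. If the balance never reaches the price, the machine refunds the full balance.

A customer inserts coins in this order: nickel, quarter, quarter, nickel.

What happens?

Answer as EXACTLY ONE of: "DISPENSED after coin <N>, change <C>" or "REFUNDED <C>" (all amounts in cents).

Answer: REFUNDED 60

Derivation:
Price: 70¢
Coin 1 (nickel, 5¢): balance = 5¢
Coin 2 (quarter, 25¢): balance = 30¢
Coin 3 (quarter, 25¢): balance = 55¢
Coin 4 (nickel, 5¢): balance = 60¢
All coins inserted, balance 60¢ < price 70¢ → REFUND 60¢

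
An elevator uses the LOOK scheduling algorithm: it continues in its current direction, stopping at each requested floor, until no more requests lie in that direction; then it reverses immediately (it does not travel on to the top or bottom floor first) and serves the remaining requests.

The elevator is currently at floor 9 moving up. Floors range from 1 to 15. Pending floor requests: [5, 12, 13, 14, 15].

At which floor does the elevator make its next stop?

Answer: 12

Derivation:
Current floor: 9, direction: up
Requests above: [12, 13, 14, 15]
Requests below: [5]
Moving up and requests lie above → nearest above is min([12, 13, 14, 15]) = 12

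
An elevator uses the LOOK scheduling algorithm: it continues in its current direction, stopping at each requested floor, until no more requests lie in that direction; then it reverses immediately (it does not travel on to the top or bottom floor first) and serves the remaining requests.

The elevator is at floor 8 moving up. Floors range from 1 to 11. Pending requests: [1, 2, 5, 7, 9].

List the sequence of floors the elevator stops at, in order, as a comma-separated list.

Answer: 9, 7, 5, 2, 1

Derivation:
Current: 8, moving UP
Serve above first (ascending): [9]
Then reverse, serve below (descending): [7, 5, 2, 1]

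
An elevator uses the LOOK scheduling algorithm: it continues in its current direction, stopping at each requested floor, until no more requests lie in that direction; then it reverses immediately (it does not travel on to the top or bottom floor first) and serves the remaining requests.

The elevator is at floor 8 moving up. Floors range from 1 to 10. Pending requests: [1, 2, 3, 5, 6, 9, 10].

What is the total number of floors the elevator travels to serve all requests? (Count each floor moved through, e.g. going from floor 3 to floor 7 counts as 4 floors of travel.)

Answer: 11

Derivation:
Start at floor 8 moving up, LOOK stop order: [9, 10, 6, 5, 3, 2, 1]
  8 → 9: |9-8| = 1, total = 1
  9 → 10: |10-9| = 1, total = 2
  10 → 6: |6-10| = 4, total = 6
  6 → 5: |5-6| = 1, total = 7
  5 → 3: |3-5| = 2, total = 9
  3 → 2: |2-3| = 1, total = 10
  2 → 1: |1-2| = 1, total = 11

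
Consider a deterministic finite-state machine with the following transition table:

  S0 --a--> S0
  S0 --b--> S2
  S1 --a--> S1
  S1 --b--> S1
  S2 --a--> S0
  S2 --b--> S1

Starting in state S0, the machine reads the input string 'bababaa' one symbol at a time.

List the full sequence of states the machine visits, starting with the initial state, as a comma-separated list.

Start: S0
  read 'b': S0 --b--> S2
  read 'a': S2 --a--> S0
  read 'b': S0 --b--> S2
  read 'a': S2 --a--> S0
  read 'b': S0 --b--> S2
  read 'a': S2 --a--> S0
  read 'a': S0 --a--> S0

Answer: S0, S2, S0, S2, S0, S2, S0, S0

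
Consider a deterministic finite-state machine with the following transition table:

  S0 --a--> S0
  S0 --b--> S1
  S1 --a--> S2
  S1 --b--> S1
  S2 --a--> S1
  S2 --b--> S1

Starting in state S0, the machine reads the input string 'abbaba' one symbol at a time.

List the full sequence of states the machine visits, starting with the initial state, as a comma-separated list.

Answer: S0, S0, S1, S1, S2, S1, S2

Derivation:
Start: S0
  read 'a': S0 --a--> S0
  read 'b': S0 --b--> S1
  read 'b': S1 --b--> S1
  read 'a': S1 --a--> S2
  read 'b': S2 --b--> S1
  read 'a': S1 --a--> S2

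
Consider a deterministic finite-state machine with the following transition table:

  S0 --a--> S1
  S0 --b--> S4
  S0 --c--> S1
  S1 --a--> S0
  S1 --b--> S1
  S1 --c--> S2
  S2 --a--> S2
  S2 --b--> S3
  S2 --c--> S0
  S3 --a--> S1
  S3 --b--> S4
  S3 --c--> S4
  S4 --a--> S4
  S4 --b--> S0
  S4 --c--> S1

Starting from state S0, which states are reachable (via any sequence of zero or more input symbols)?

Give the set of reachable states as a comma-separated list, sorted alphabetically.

BFS from S0:
  visit S0: S0--a-->S1 (new), S0--b-->S4 (new), S0--c-->S1 (seen)
  visit S1: S1--a-->S0 (seen), S1--b-->S1 (seen), S1--c-->S2 (new)
  visit S4: S4--a-->S4 (seen), S4--b-->S0 (seen), S4--c-->S1 (seen)
  visit S2: S2--a-->S2 (seen), S2--b-->S3 (new), S2--c-->S0 (seen)
  visit S3: S3--a-->S1 (seen), S3--b-->S4 (seen), S3--c-->S4 (seen)

Answer: S0, S1, S2, S3, S4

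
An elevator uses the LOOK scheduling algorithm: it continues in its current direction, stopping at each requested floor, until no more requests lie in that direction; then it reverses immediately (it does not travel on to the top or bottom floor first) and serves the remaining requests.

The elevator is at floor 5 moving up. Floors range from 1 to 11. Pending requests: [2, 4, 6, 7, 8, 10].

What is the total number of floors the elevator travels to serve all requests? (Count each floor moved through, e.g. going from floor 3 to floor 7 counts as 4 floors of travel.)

Start at floor 5 moving up, LOOK stop order: [6, 7, 8, 10, 4, 2]
  5 → 6: |6-5| = 1, total = 1
  6 → 7: |7-6| = 1, total = 2
  7 → 8: |8-7| = 1, total = 3
  8 → 10: |10-8| = 2, total = 5
  10 → 4: |4-10| = 6, total = 11
  4 → 2: |2-4| = 2, total = 13

Answer: 13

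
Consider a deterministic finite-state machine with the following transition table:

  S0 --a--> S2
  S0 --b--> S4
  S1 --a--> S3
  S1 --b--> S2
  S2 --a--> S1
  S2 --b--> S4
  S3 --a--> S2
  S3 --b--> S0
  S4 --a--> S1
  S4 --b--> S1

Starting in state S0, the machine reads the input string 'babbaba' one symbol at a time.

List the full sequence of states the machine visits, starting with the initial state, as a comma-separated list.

Answer: S0, S4, S1, S2, S4, S1, S2, S1

Derivation:
Start: S0
  read 'b': S0 --b--> S4
  read 'a': S4 --a--> S1
  read 'b': S1 --b--> S2
  read 'b': S2 --b--> S4
  read 'a': S4 --a--> S1
  read 'b': S1 --b--> S2
  read 'a': S2 --a--> S1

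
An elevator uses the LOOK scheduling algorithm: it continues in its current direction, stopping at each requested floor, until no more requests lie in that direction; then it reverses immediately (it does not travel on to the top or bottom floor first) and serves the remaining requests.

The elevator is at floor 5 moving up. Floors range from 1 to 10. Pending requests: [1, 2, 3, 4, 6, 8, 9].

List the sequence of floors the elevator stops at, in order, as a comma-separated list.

Current: 5, moving UP
Serve above first (ascending): [6, 8, 9]
Then reverse, serve below (descending): [4, 3, 2, 1]

Answer: 6, 8, 9, 4, 3, 2, 1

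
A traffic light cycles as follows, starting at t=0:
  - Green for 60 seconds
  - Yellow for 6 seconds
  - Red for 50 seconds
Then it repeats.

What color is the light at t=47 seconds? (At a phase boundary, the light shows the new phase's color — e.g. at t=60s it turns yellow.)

Answer: green

Derivation:
Cycle length = 60 + 6 + 50 = 116s
t = 47, phase_t = 47 mod 116 = 47
47 < 60 (green end) → GREEN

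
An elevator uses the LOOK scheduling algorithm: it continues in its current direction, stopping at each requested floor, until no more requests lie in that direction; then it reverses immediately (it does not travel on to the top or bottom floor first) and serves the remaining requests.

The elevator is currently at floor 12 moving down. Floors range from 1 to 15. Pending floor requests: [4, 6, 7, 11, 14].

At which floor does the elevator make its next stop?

Current floor: 12, direction: down
Requests above: [14]
Requests below: [4, 6, 7, 11]
Moving down and requests lie below → nearest below is max([4, 6, 7, 11]) = 11

Answer: 11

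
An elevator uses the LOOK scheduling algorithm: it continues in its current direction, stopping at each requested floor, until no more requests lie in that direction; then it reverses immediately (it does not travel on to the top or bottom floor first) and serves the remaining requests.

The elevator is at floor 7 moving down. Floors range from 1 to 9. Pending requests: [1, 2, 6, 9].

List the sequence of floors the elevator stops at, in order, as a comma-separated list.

Current: 7, moving DOWN
Serve below first (descending): [6, 2, 1]
Then reverse, serve above (ascending): [9]

Answer: 6, 2, 1, 9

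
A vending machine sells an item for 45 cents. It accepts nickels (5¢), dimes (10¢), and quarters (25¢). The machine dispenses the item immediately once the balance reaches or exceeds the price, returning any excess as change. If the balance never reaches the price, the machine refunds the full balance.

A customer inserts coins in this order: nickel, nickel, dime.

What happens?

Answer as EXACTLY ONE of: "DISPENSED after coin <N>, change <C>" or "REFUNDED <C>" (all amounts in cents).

Price: 45¢
Coin 1 (nickel, 5¢): balance = 5¢
Coin 2 (nickel, 5¢): balance = 10¢
Coin 3 (dime, 10¢): balance = 20¢
All coins inserted, balance 20¢ < price 45¢ → REFUND 20¢

Answer: REFUNDED 20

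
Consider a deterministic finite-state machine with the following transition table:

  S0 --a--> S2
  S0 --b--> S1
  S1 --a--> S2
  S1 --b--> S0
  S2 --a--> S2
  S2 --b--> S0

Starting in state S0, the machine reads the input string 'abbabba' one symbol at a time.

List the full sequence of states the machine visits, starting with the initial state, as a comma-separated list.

Start: S0
  read 'a': S0 --a--> S2
  read 'b': S2 --b--> S0
  read 'b': S0 --b--> S1
  read 'a': S1 --a--> S2
  read 'b': S2 --b--> S0
  read 'b': S0 --b--> S1
  read 'a': S1 --a--> S2

Answer: S0, S2, S0, S1, S2, S0, S1, S2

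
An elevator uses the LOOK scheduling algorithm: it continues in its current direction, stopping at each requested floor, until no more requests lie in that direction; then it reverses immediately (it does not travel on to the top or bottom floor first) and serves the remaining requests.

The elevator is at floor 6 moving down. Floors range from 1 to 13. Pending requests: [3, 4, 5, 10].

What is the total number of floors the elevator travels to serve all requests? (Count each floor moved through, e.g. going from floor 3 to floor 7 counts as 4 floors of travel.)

Answer: 10

Derivation:
Start at floor 6 moving down, LOOK stop order: [5, 4, 3, 10]
  6 → 5: |5-6| = 1, total = 1
  5 → 4: |4-5| = 1, total = 2
  4 → 3: |3-4| = 1, total = 3
  3 → 10: |10-3| = 7, total = 10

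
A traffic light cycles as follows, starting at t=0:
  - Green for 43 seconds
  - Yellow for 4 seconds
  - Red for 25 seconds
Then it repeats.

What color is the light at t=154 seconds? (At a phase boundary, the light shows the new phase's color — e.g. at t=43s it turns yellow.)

Cycle length = 43 + 4 + 25 = 72s
t = 154, phase_t = 154 mod 72 = 10
10 < 43 (green end) → GREEN

Answer: green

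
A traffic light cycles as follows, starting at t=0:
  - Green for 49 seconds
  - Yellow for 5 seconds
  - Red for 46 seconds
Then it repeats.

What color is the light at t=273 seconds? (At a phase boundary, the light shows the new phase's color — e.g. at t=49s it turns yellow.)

Answer: red

Derivation:
Cycle length = 49 + 5 + 46 = 100s
t = 273, phase_t = 273 mod 100 = 73
73 >= 54 → RED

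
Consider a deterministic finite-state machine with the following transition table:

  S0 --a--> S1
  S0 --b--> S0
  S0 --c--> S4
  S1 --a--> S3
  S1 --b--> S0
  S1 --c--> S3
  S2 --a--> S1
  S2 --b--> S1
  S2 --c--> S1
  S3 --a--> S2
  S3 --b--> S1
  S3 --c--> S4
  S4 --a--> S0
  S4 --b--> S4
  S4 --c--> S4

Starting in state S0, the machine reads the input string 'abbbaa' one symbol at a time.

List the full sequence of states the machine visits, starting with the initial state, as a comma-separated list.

Start: S0
  read 'a': S0 --a--> S1
  read 'b': S1 --b--> S0
  read 'b': S0 --b--> S0
  read 'b': S0 --b--> S0
  read 'a': S0 --a--> S1
  read 'a': S1 --a--> S3

Answer: S0, S1, S0, S0, S0, S1, S3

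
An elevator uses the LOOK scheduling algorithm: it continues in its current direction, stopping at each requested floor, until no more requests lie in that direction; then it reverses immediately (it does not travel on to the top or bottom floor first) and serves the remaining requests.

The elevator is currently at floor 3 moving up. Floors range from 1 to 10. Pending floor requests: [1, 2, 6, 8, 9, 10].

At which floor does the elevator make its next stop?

Answer: 6

Derivation:
Current floor: 3, direction: up
Requests above: [6, 8, 9, 10]
Requests below: [1, 2]
Moving up and requests lie above → nearest above is min([6, 8, 9, 10]) = 6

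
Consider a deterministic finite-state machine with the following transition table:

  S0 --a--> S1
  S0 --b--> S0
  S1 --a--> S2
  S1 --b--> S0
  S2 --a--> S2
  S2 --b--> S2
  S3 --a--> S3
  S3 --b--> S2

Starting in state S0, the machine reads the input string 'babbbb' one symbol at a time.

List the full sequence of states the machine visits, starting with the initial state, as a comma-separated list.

Answer: S0, S0, S1, S0, S0, S0, S0

Derivation:
Start: S0
  read 'b': S0 --b--> S0
  read 'a': S0 --a--> S1
  read 'b': S1 --b--> S0
  read 'b': S0 --b--> S0
  read 'b': S0 --b--> S0
  read 'b': S0 --b--> S0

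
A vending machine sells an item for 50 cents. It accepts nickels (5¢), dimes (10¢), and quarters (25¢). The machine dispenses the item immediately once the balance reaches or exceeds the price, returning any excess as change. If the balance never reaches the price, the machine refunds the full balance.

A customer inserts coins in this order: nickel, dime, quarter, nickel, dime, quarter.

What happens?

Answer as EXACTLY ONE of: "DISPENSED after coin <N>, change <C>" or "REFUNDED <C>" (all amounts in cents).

Price: 50¢
Coin 1 (nickel, 5¢): balance = 5¢
Coin 2 (dime, 10¢): balance = 15¢
Coin 3 (quarter, 25¢): balance = 40¢
Coin 4 (nickel, 5¢): balance = 45¢
Coin 5 (dime, 10¢): balance = 55¢
  → balance >= price → DISPENSE, change = 55 - 50 = 5¢

Answer: DISPENSED after coin 5, change 5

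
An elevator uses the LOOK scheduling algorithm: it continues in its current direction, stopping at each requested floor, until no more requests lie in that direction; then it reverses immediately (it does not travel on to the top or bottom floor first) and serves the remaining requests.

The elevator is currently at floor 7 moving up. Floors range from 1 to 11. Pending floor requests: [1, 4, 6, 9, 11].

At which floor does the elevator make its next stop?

Answer: 9

Derivation:
Current floor: 7, direction: up
Requests above: [9, 11]
Requests below: [1, 4, 6]
Moving up and requests lie above → nearest above is min([9, 11]) = 9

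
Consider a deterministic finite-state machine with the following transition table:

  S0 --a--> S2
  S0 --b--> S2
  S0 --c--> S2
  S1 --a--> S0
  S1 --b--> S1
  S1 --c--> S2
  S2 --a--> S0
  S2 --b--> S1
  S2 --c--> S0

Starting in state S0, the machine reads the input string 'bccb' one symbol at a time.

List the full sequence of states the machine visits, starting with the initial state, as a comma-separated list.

Start: S0
  read 'b': S0 --b--> S2
  read 'c': S2 --c--> S0
  read 'c': S0 --c--> S2
  read 'b': S2 --b--> S1

Answer: S0, S2, S0, S2, S1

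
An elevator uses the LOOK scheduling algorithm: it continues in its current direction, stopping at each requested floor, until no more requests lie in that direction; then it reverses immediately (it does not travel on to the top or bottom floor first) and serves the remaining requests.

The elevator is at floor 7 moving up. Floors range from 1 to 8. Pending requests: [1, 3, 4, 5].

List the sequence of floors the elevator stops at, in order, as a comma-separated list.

Current: 7, moving UP
Serve above first (ascending): []
Then reverse, serve below (descending): [5, 4, 3, 1]

Answer: 5, 4, 3, 1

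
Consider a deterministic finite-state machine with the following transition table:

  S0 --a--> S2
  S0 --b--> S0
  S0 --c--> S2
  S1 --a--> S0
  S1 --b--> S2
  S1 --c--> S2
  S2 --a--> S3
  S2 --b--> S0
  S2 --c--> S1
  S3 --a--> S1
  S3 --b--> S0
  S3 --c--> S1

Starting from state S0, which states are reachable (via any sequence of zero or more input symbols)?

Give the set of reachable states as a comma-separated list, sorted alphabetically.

BFS from S0:
  visit S0: S0--a-->S2 (new), S0--b-->S0 (seen), S0--c-->S2 (seen)
  visit S2: S2--a-->S3 (new), S2--b-->S0 (seen), S2--c-->S1 (new)
  visit S3: S3--a-->S1 (seen), S3--b-->S0 (seen), S3--c-->S1 (seen)
  visit S1: S1--a-->S0 (seen), S1--b-->S2 (seen), S1--c-->S2 (seen)

Answer: S0, S1, S2, S3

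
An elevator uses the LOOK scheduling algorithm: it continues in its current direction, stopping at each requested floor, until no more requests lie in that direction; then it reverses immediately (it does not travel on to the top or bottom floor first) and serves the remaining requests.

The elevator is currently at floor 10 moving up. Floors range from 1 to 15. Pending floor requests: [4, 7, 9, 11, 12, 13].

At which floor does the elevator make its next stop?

Answer: 11

Derivation:
Current floor: 10, direction: up
Requests above: [11, 12, 13]
Requests below: [4, 7, 9]
Moving up and requests lie above → nearest above is min([11, 12, 13]) = 11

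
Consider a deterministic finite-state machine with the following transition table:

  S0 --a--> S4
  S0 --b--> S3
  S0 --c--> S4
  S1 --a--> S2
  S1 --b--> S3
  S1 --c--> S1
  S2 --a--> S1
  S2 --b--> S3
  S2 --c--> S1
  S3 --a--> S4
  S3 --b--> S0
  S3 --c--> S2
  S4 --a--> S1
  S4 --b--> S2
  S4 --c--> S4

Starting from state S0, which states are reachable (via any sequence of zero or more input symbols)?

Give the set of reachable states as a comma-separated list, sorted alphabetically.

BFS from S0:
  visit S0: S0--a-->S4 (new), S0--b-->S3 (new), S0--c-->S4 (seen)
  visit S4: S4--a-->S1 (new), S4--b-->S2 (new), S4--c-->S4 (seen)
  visit S3: S3--a-->S4 (seen), S3--b-->S0 (seen), S3--c-->S2 (seen)
  visit S1: S1--a-->S2 (seen), S1--b-->S3 (seen), S1--c-->S1 (seen)
  visit S2: S2--a-->S1 (seen), S2--b-->S3 (seen), S2--c-->S1 (seen)

Answer: S0, S1, S2, S3, S4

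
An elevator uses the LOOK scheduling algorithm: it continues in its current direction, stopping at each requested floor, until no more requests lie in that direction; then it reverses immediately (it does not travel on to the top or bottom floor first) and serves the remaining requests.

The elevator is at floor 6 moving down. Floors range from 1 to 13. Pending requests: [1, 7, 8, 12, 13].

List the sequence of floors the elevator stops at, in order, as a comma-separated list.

Current: 6, moving DOWN
Serve below first (descending): [1]
Then reverse, serve above (ascending): [7, 8, 12, 13]

Answer: 1, 7, 8, 12, 13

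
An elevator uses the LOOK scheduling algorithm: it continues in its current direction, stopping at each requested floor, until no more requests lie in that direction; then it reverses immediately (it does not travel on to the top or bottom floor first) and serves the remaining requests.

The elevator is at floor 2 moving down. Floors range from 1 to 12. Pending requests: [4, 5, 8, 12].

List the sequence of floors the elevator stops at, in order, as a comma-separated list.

Answer: 4, 5, 8, 12

Derivation:
Current: 2, moving DOWN
Serve below first (descending): []
Then reverse, serve above (ascending): [4, 5, 8, 12]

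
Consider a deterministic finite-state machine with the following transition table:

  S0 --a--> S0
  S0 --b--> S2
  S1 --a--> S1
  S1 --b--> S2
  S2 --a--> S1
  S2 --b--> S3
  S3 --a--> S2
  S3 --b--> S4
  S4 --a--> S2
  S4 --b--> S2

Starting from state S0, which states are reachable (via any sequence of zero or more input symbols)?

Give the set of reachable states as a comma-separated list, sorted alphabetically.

BFS from S0:
  visit S0: S0--a-->S0 (seen), S0--b-->S2 (new)
  visit S2: S2--a-->S1 (new), S2--b-->S3 (new)
  visit S1: S1--a-->S1 (seen), S1--b-->S2 (seen)
  visit S3: S3--a-->S2 (seen), S3--b-->S4 (new)
  visit S4: S4--a-->S2 (seen), S4--b-->S2 (seen)

Answer: S0, S1, S2, S3, S4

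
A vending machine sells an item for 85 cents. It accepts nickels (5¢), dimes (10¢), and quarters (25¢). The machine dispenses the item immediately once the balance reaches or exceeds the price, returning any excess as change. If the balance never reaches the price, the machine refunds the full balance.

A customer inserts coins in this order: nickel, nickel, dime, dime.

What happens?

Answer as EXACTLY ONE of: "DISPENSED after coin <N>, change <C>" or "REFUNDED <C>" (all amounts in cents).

Price: 85¢
Coin 1 (nickel, 5¢): balance = 5¢
Coin 2 (nickel, 5¢): balance = 10¢
Coin 3 (dime, 10¢): balance = 20¢
Coin 4 (dime, 10¢): balance = 30¢
All coins inserted, balance 30¢ < price 85¢ → REFUND 30¢

Answer: REFUNDED 30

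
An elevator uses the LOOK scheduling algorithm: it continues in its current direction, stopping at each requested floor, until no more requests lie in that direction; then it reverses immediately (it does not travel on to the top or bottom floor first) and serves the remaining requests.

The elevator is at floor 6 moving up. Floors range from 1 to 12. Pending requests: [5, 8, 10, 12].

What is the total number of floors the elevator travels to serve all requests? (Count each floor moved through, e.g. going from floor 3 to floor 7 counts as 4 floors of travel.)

Start at floor 6 moving up, LOOK stop order: [8, 10, 12, 5]
  6 → 8: |8-6| = 2, total = 2
  8 → 10: |10-8| = 2, total = 4
  10 → 12: |12-10| = 2, total = 6
  12 → 5: |5-12| = 7, total = 13

Answer: 13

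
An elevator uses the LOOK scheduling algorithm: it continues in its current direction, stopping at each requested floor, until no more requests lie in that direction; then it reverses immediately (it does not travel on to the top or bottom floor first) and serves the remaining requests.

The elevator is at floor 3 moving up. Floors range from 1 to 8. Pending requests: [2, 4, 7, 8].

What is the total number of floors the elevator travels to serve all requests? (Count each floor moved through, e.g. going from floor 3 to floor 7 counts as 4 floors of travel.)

Start at floor 3 moving up, LOOK stop order: [4, 7, 8, 2]
  3 → 4: |4-3| = 1, total = 1
  4 → 7: |7-4| = 3, total = 4
  7 → 8: |8-7| = 1, total = 5
  8 → 2: |2-8| = 6, total = 11

Answer: 11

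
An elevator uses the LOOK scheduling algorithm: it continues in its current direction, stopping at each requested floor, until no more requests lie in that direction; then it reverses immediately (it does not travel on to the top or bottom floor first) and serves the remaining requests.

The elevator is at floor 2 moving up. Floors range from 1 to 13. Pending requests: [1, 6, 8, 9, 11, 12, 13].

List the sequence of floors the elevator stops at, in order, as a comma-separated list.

Current: 2, moving UP
Serve above first (ascending): [6, 8, 9, 11, 12, 13]
Then reverse, serve below (descending): [1]

Answer: 6, 8, 9, 11, 12, 13, 1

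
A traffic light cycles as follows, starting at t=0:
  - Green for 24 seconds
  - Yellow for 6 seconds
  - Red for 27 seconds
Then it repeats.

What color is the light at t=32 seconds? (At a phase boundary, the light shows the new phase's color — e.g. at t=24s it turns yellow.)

Cycle length = 24 + 6 + 27 = 57s
t = 32, phase_t = 32 mod 57 = 32
32 >= 30 → RED

Answer: red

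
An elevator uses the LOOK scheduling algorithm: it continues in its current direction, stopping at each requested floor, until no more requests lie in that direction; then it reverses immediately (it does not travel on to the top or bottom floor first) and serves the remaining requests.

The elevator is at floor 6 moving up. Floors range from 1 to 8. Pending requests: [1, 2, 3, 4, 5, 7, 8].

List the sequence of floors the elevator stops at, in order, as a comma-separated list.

Answer: 7, 8, 5, 4, 3, 2, 1

Derivation:
Current: 6, moving UP
Serve above first (ascending): [7, 8]
Then reverse, serve below (descending): [5, 4, 3, 2, 1]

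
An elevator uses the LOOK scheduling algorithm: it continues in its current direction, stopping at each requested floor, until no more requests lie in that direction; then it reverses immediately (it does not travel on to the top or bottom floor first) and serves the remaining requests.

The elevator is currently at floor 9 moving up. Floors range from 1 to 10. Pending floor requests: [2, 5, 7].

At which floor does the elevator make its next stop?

Answer: 7

Derivation:
Current floor: 9, direction: up
Requests above: []
Requests below: [2, 5, 7]
Moving up but no requests above → reverse; nearest below is max([2, 5, 7]) = 7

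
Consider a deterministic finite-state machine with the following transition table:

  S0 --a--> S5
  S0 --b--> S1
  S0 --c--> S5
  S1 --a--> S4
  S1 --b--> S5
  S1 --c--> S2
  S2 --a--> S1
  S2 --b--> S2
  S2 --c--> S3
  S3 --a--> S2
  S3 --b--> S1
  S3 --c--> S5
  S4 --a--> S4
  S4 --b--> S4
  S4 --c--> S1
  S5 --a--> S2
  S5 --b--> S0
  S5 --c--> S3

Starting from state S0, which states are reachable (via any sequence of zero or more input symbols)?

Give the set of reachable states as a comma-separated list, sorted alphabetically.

BFS from S0:
  visit S0: S0--a-->S5 (new), S0--b-->S1 (new), S0--c-->S5 (seen)
  visit S5: S5--a-->S2 (new), S5--b-->S0 (seen), S5--c-->S3 (new)
  visit S1: S1--a-->S4 (new), S1--b-->S5 (seen), S1--c-->S2 (seen)
  visit S2: S2--a-->S1 (seen), S2--b-->S2 (seen), S2--c-->S3 (seen)
  visit S3: S3--a-->S2 (seen), S3--b-->S1 (seen), S3--c-->S5 (seen)
  visit S4: S4--a-->S4 (seen), S4--b-->S4 (seen), S4--c-->S1 (seen)

Answer: S0, S1, S2, S3, S4, S5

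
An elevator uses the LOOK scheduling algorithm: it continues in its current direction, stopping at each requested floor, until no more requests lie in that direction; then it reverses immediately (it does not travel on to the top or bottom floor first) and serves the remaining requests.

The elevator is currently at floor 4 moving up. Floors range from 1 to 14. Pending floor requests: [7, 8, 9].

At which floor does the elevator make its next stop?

Current floor: 4, direction: up
Requests above: [7, 8, 9]
Requests below: []
Moving up and requests lie above → nearest above is min([7, 8, 9]) = 7

Answer: 7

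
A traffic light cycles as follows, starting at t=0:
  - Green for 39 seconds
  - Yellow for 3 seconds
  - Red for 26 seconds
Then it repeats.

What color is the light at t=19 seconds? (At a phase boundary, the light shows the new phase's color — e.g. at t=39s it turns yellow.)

Cycle length = 39 + 3 + 26 = 68s
t = 19, phase_t = 19 mod 68 = 19
19 < 39 (green end) → GREEN

Answer: green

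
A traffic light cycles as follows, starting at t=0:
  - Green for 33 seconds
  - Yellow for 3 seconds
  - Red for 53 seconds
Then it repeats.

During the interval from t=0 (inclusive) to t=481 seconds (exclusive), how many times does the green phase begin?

Cycle = 33+3+53 = 89s
green phase starts at t = k*89 + 0 for k=0,1,2,...
Need k*89+0 < 481 → k < 5.404
k ∈ {0, ..., 5} → 6 starts

Answer: 6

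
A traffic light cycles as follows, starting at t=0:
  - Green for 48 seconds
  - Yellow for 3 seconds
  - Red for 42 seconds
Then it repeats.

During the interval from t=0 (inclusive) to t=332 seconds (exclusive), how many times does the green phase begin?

Cycle = 48+3+42 = 93s
green phase starts at t = k*93 + 0 for k=0,1,2,...
Need k*93+0 < 332 → k < 3.570
k ∈ {0, ..., 3} → 4 starts

Answer: 4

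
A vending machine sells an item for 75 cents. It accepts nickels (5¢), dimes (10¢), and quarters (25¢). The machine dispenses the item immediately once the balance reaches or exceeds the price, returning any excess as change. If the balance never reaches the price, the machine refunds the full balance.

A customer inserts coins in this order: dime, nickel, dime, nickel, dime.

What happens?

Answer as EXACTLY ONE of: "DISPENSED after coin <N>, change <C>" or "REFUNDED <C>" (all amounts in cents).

Price: 75¢
Coin 1 (dime, 10¢): balance = 10¢
Coin 2 (nickel, 5¢): balance = 15¢
Coin 3 (dime, 10¢): balance = 25¢
Coin 4 (nickel, 5¢): balance = 30¢
Coin 5 (dime, 10¢): balance = 40¢
All coins inserted, balance 40¢ < price 75¢ → REFUND 40¢

Answer: REFUNDED 40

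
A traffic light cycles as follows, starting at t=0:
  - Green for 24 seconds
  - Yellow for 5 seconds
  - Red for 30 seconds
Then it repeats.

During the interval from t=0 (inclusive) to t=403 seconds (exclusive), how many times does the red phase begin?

Answer: 7

Derivation:
Cycle = 24+5+30 = 59s
red phase starts at t = k*59 + 29 for k=0,1,2,...
Need k*59+29 < 403 → k < 6.339
k ∈ {0, ..., 6} → 7 starts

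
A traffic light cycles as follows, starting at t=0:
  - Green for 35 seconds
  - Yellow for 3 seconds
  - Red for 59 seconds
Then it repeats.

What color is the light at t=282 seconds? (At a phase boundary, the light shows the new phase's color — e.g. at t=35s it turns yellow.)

Cycle length = 35 + 3 + 59 = 97s
t = 282, phase_t = 282 mod 97 = 88
88 >= 38 → RED

Answer: red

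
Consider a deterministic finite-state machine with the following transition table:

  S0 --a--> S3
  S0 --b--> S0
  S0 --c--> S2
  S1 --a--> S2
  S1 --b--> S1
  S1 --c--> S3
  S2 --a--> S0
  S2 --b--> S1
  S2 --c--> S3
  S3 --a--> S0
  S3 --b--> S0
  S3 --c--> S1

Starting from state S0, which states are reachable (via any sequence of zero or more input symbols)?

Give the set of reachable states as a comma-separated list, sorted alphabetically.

BFS from S0:
  visit S0: S0--a-->S3 (new), S0--b-->S0 (seen), S0--c-->S2 (new)
  visit S3: S3--a-->S0 (seen), S3--b-->S0 (seen), S3--c-->S1 (new)
  visit S2: S2--a-->S0 (seen), S2--b-->S1 (seen), S2--c-->S3 (seen)
  visit S1: S1--a-->S2 (seen), S1--b-->S1 (seen), S1--c-->S3 (seen)

Answer: S0, S1, S2, S3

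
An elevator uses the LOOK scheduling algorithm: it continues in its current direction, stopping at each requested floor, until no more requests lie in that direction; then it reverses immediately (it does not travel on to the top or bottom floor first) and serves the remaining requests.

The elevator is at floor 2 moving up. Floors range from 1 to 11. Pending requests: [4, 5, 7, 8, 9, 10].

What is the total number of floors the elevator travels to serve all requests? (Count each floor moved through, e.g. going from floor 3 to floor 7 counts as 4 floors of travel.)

Answer: 8

Derivation:
Start at floor 2 moving up, LOOK stop order: [4, 5, 7, 8, 9, 10]
  2 → 4: |4-2| = 2, total = 2
  4 → 5: |5-4| = 1, total = 3
  5 → 7: |7-5| = 2, total = 5
  7 → 8: |8-7| = 1, total = 6
  8 → 9: |9-8| = 1, total = 7
  9 → 10: |10-9| = 1, total = 8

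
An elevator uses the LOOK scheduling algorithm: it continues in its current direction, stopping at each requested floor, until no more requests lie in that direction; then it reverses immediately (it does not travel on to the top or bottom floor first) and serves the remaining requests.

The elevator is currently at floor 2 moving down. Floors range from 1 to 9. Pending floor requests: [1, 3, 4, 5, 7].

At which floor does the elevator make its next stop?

Current floor: 2, direction: down
Requests above: [3, 4, 5, 7]
Requests below: [1]
Moving down and requests lie below → nearest below is max([1]) = 1

Answer: 1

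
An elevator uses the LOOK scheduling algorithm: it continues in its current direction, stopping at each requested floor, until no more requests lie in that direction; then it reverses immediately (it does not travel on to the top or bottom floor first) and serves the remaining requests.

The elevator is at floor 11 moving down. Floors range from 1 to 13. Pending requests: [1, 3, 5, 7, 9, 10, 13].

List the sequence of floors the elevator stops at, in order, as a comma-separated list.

Answer: 10, 9, 7, 5, 3, 1, 13

Derivation:
Current: 11, moving DOWN
Serve below first (descending): [10, 9, 7, 5, 3, 1]
Then reverse, serve above (ascending): [13]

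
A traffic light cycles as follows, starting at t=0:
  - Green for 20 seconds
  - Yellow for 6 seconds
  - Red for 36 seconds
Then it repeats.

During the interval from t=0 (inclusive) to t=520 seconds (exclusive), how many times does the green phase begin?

Cycle = 20+6+36 = 62s
green phase starts at t = k*62 + 0 for k=0,1,2,...
Need k*62+0 < 520 → k < 8.387
k ∈ {0, ..., 8} → 9 starts

Answer: 9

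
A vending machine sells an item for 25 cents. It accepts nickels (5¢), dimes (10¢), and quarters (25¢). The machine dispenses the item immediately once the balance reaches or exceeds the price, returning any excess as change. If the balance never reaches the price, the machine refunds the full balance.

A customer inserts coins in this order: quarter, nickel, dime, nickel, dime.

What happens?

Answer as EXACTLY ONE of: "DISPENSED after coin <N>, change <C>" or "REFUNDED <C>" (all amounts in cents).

Price: 25¢
Coin 1 (quarter, 25¢): balance = 25¢
  → balance >= price → DISPENSE, change = 25 - 25 = 0¢

Answer: DISPENSED after coin 1, change 0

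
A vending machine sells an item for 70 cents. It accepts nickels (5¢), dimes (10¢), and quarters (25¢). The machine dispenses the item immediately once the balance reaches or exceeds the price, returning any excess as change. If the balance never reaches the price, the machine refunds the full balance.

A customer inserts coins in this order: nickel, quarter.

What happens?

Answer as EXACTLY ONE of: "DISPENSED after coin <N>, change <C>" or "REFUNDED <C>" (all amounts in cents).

Price: 70¢
Coin 1 (nickel, 5¢): balance = 5¢
Coin 2 (quarter, 25¢): balance = 30¢
All coins inserted, balance 30¢ < price 70¢ → REFUND 30¢

Answer: REFUNDED 30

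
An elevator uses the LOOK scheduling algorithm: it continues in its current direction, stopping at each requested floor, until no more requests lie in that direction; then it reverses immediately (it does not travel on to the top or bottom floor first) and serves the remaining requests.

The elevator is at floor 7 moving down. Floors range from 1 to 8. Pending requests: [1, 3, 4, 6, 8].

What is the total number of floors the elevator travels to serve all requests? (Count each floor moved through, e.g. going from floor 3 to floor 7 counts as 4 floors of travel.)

Answer: 13

Derivation:
Start at floor 7 moving down, LOOK stop order: [6, 4, 3, 1, 8]
  7 → 6: |6-7| = 1, total = 1
  6 → 4: |4-6| = 2, total = 3
  4 → 3: |3-4| = 1, total = 4
  3 → 1: |1-3| = 2, total = 6
  1 → 8: |8-1| = 7, total = 13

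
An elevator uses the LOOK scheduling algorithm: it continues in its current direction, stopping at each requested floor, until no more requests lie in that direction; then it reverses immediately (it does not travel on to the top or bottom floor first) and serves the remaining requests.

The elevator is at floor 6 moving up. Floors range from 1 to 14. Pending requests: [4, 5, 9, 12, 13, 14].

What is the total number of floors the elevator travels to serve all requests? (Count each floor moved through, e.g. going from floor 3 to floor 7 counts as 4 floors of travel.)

Start at floor 6 moving up, LOOK stop order: [9, 12, 13, 14, 5, 4]
  6 → 9: |9-6| = 3, total = 3
  9 → 12: |12-9| = 3, total = 6
  12 → 13: |13-12| = 1, total = 7
  13 → 14: |14-13| = 1, total = 8
  14 → 5: |5-14| = 9, total = 17
  5 → 4: |4-5| = 1, total = 18

Answer: 18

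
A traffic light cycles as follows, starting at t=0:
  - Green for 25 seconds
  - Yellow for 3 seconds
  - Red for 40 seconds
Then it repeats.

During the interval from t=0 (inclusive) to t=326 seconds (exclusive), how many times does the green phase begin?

Cycle = 25+3+40 = 68s
green phase starts at t = k*68 + 0 for k=0,1,2,...
Need k*68+0 < 326 → k < 4.794
k ∈ {0, ..., 4} → 5 starts

Answer: 5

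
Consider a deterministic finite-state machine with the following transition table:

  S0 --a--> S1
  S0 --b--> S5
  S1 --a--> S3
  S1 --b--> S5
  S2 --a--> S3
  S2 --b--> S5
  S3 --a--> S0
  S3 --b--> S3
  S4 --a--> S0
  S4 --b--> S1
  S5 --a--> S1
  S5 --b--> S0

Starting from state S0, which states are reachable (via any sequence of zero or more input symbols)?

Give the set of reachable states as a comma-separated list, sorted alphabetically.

Answer: S0, S1, S3, S5

Derivation:
BFS from S0:
  visit S0: S0--a-->S1 (new), S0--b-->S5 (new)
  visit S1: S1--a-->S3 (new), S1--b-->S5 (seen)
  visit S5: S5--a-->S1 (seen), S5--b-->S0 (seen)
  visit S3: S3--a-->S0 (seen), S3--b-->S3 (seen)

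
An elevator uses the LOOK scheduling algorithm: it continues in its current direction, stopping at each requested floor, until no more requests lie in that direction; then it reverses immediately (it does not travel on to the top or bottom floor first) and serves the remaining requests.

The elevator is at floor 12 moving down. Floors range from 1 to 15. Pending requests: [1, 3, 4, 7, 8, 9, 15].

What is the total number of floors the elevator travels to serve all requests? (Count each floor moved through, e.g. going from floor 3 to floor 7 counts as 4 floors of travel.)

Start at floor 12 moving down, LOOK stop order: [9, 8, 7, 4, 3, 1, 15]
  12 → 9: |9-12| = 3, total = 3
  9 → 8: |8-9| = 1, total = 4
  8 → 7: |7-8| = 1, total = 5
  7 → 4: |4-7| = 3, total = 8
  4 → 3: |3-4| = 1, total = 9
  3 → 1: |1-3| = 2, total = 11
  1 → 15: |15-1| = 14, total = 25

Answer: 25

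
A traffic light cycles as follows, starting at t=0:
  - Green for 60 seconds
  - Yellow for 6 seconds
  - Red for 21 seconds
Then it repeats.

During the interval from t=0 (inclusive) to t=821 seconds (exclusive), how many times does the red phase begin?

Answer: 9

Derivation:
Cycle = 60+6+21 = 87s
red phase starts at t = k*87 + 66 for k=0,1,2,...
Need k*87+66 < 821 → k < 8.678
k ∈ {0, ..., 8} → 9 starts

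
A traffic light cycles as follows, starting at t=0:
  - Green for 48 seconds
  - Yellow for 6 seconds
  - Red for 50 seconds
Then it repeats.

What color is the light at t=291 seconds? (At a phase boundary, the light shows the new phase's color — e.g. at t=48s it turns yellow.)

Cycle length = 48 + 6 + 50 = 104s
t = 291, phase_t = 291 mod 104 = 83
83 >= 54 → RED

Answer: red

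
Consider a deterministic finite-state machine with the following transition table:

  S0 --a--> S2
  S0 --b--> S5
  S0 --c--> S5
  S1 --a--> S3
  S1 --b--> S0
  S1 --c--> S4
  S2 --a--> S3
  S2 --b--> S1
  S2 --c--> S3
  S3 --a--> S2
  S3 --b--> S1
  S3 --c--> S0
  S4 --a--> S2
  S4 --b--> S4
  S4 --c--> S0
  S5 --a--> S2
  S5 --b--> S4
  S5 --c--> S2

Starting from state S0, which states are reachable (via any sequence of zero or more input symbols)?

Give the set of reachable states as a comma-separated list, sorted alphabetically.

Answer: S0, S1, S2, S3, S4, S5

Derivation:
BFS from S0:
  visit S0: S0--a-->S2 (new), S0--b-->S5 (new), S0--c-->S5 (seen)
  visit S2: S2--a-->S3 (new), S2--b-->S1 (new), S2--c-->S3 (seen)
  visit S5: S5--a-->S2 (seen), S5--b-->S4 (new), S5--c-->S2 (seen)
  visit S3: S3--a-->S2 (seen), S3--b-->S1 (seen), S3--c-->S0 (seen)
  visit S1: S1--a-->S3 (seen), S1--b-->S0 (seen), S1--c-->S4 (seen)
  visit S4: S4--a-->S2 (seen), S4--b-->S4 (seen), S4--c-->S0 (seen)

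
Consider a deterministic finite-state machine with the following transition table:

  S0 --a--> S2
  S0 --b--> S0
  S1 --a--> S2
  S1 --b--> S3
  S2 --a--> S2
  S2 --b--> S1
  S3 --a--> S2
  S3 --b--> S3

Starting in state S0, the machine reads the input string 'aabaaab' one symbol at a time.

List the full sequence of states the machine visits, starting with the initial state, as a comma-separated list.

Start: S0
  read 'a': S0 --a--> S2
  read 'a': S2 --a--> S2
  read 'b': S2 --b--> S1
  read 'a': S1 --a--> S2
  read 'a': S2 --a--> S2
  read 'a': S2 --a--> S2
  read 'b': S2 --b--> S1

Answer: S0, S2, S2, S1, S2, S2, S2, S1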